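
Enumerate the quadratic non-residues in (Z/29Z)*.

2,3,8,10,11,12,14,15,17,18,19,21,26,27

Square k = 1,…,14 (k and 29−k give the same square):
1²=1, 2²=4, 3²=9, 4²=16, 5²=25, 6²≡7, 7²≡20, 8²≡6, 9²≡23, 10²≡13, 11²≡5, 12²≡28, 13²≡24, 14²≡22 (mod 29).
The residues are {1, 4, 5, 6, 7, 9, 13, 16, 20, 22, 23, 24, 25, 28}; the non-residues are the remaining 14 nonzero classes.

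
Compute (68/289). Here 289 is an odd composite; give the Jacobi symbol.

0

Pull out 2^2: since 289 ≡ 1 (mod 8), (2/289) = +1, so (2/289)^2 = +1.
Reciprocity: 17 ≡ 1 and 289 ≡ 1 (mod 4), so (17/289) = +(289/17).
Reduce top mod 17: now compute (0/17).
Top reduces to 0: gcd > 1, so the symbol is 0.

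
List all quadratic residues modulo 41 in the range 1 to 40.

Square k = 1,…,20 (k and 41−k give the same square):
1²=1, 2²=4, 3²=9, 4²=16, 5²=25, 6²=36, 7²≡8, 8²≡23, 9²≡40, 10²≡18, 11²≡39, 12²≡21, 13²≡5, 14²≡32, 15²≡20, 16²≡10, 17²≡2, 18²≡37, 19²≡33, 20²≡31 (mod 41).
So the quadratic residues mod 41 are {1, 2, 4, 5, 8, 9, 10, 16, 18, 20, 21, 23, 25, 31, 32, 33, 36, 37, 39, 40}.

1, 2, 4, 5, 8, 9, 10, 16, 18, 20, 21, 23, 25, 31, 32, 33, 36, 37, 39, 40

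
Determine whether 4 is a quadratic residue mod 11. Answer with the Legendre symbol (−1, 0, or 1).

Pull out 2^2: since 11 ≡ 3 (mod 8), (2/11) = -1, so (2/11)^2 = +1.
Reached (1/11) = 1. Collecting the sign flips along the way, the symbol is +1.

1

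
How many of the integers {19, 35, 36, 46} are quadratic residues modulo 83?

1

(19/83) = -1 → non-residue.
(35/83) = -1 → non-residue.
(36/83) = +1 → QR.
(46/83) = -1 → non-residue.
Total quadratic residues among the 4: 1.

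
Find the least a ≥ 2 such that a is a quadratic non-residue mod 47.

5

(2/47) = +1, so 2 is a residue.
(3/47) = +1, so 3 is a residue.
(4/47) = +1, so 4 is a residue.
(5/47) = −1, so 5 is the smallest positive non-residue mod 47.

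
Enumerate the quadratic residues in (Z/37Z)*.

Square k = 1,…,18 (k and 37−k give the same square):
1²=1, 2²=4, 3²=9, 4²=16, 5²=25, 6²=36, 7²≡12, 8²≡27, 9²≡7, 10²≡26, 11²≡10, 12²≡33, 13²≡21, 14²≡11, 15²≡3, 16²≡34, 17²≡30, 18²≡28 (mod 37).
So the quadratic residues mod 37 are {1, 3, 4, 7, 9, 10, 11, 12, 16, 21, 25, 26, 27, 28, 30, 33, 34, 36}.

1,3,4,7,9,10,11,12,16,21,25,26,27,28,30,33,34,36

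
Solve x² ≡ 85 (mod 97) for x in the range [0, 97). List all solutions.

45, 52

97 ≡ 1 (mod 4), so we find a root by search.
Trying successive values, 45² = 2025 ≡ 85 (mod 97). The other root is 97 − 45 = 52.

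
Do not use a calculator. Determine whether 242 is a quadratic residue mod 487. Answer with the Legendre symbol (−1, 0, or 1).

1

Euler's criterion: (242/487) ≡ 242^243 (mod 487).
242^2 ≡ 124 (mod 487)
242^4 ≡ 279 (mod 487)
242^8 ≡ 408 (mod 487)
242^16 ≡ 397 (mod 487)
242^32 ≡ 308 (mod 487)
242^64 ≡ 386 (mod 487)
242^128 ≡ 461 (mod 487)
242^243 = 242^(128+64+32+16+2+1) ≡ 1 (mod 487).
Result is 1, so (242/487) = 1.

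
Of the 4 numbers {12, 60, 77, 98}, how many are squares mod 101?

(12/101) = -1 → non-residue.
(60/101) = -1 → non-residue.
(77/101) = +1 → QR.
(98/101) = -1 → non-residue.
Total quadratic residues among the 4: 1.

1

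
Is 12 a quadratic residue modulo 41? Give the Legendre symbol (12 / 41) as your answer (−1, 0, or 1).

Euler's criterion: (12/41) ≡ 12^20 (mod 41).
12^2 ≡ 21 (mod 41)
12^4 ≡ 31 (mod 41)
12^8 ≡ 18 (mod 41)
12^16 ≡ 37 (mod 41)
12^20 = 12^(16+4) ≡ 40 (mod 41).
Result is 40 ≡ −1, so (12/41) = −1.

-1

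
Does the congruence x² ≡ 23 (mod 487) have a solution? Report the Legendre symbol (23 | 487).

Reciprocity: 23 ≡ 3 and 487 ≡ 3 (mod 4), so (23/487) = −(487/23).
Reduce top mod 23: now compute (4/23).
Pull out 2^2: since 23 ≡ 7 (mod 8), (2/23) = +1, so (2/23)^2 = +1.
Reached (1/23) = 1. Collecting the sign flips along the way, the symbol is -1.

-1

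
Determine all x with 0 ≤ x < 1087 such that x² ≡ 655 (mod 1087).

Since 1087 ≡ 3 (mod 4), a square root of 655 is 655^((1087+1)/4) = 655^272 mod 1087.
Repeated squaring: 655^2≡747, 655^4≡378, 655^8≡487, 655^16≡203, 655^32≡990, 655^64≡713, 655^128≡740, 655^256≡839 (mod 1087).
655^272 = 655^(256+16) ≡ 745 (mod 1087).
Check: 745² = 555025 ≡ 655 (mod 1087). The two roots are 342 and 745.

342, 745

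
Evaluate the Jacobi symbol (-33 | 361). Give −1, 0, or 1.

1

First reduce: -33 ≡ 328 (mod 361).
Pull out 2^3: since 361 ≡ 1 (mod 8), (2/361) = +1, so (2/361)^3 = +1.
Reciprocity: 41 ≡ 1 and 361 ≡ 1 (mod 4), so (41/361) = +(361/41).
Reduce top mod 41: now compute (33/41).
Reciprocity: 33 ≡ 1 and 41 ≡ 1 (mod 4), so (33/41) = +(41/33).
Reduce top mod 33: now compute (8/33).
Pull out 2^3: since 33 ≡ 1 (mod 8), (2/33) = +1, so (2/33)^3 = +1.
Reached (1/33) = 1. Collecting the sign flips along the way, the symbol is +1.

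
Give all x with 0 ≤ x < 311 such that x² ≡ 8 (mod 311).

Since 311 ≡ 3 (mod 4), a square root of 8 is 8^((311+1)/4) = 8^78 mod 311.
Repeated squaring: 8^2≡64, 8^4≡53, 8^8≡10, 8^16≡100, 8^32≡48, 8^64≡127 (mod 311).
8^78 = 8^(64+8+4+2) ≡ 179 (mod 311).
Check: 179² = 32041 ≡ 8 (mod 311). The two roots are 132 and 179.

132, 179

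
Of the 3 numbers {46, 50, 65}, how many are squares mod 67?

1

(46/67) = -1 → non-residue.
(50/67) = -1 → non-residue.
(65/67) = +1 → QR.
Total quadratic residues among the 3: 1.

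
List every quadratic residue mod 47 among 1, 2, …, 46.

Square k = 1,…,23 (k and 47−k give the same square):
1²=1, 2²=4, 3²=9, 4²=16, 5²=25, 6²=36, 7²≡2, 8²≡17, 9²≡34, 10²≡6, 11²≡27, 12²≡3, 13²≡28, 14²≡8, 15²≡37, 16²≡21, 17²≡7, 18²≡42, 19²≡32, 20²≡24, 21²≡18, 22²≡14, 23²≡12 (mod 47).
So the quadratic residues mod 47 are {1, 2, 3, 4, 6, 7, 8, 9, 12, 14, 16, 17, 18, 21, 24, 25, 27, 28, 32, 34, 36, 37, 42}.

1,2,3,4,6,7,8,9,12,14,16,17,18,21,24,25,27,28,32,34,36,37,42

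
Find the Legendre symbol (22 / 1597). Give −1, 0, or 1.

Pull out 2: since 1597 ≡ 5 (mod 8), (2/1597) = -1.
Reciprocity: 11 ≡ 3 and 1597 ≡ 1 (mod 4), so (11/1597) = +(1597/11).
Reduce top mod 11: now compute (2/11).
Pull out 2: since 11 ≡ 3 (mod 8), (2/11) = -1.
Reached (1/11) = 1. Collecting the sign flips along the way, the symbol is +1.

1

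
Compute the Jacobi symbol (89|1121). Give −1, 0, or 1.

Reciprocity: 89 ≡ 1 and 1121 ≡ 1 (mod 4), so (89/1121) = +(1121/89).
Reduce top mod 89: now compute (53/89).
Reciprocity: 53 ≡ 1 and 89 ≡ 1 (mod 4), so (53/89) = +(89/53).
Reduce top mod 53: now compute (36/53).
Pull out 2^2: since 53 ≡ 5 (mod 8), (2/53) = -1, so (2/53)^2 = +1.
Reciprocity: 9 ≡ 1 and 53 ≡ 1 (mod 4), so (9/53) = +(53/9).
Reduce top mod 9: now compute (8/9).
Pull out 2^3: since 9 ≡ 1 (mod 8), (2/9) = +1, so (2/9)^3 = +1.
Reached (1/9) = 1. Collecting the sign flips along the way, the symbol is +1.

1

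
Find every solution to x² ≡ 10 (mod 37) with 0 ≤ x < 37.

37 ≡ 1 (mod 4), so we find a root by search.
Trying successive values, 11² = 121 ≡ 10 (mod 37). The other root is 37 − 11 = 26.

11, 26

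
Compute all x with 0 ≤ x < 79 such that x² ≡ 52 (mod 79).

17, 62

Since 79 ≡ 3 (mod 4), a square root of 52 is 52^((79+1)/4) = 52^20 mod 79.
Repeated squaring: 52^2≡18, 52^4≡8, 52^8≡64, 52^16≡67 (mod 79).
52^20 = 52^(16+4) ≡ 62 (mod 79).
Check: 62² = 3844 ≡ 52 (mod 79). The two roots are 17 and 62.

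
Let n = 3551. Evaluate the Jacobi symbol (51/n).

Reciprocity: 51 ≡ 3 and 3551 ≡ 3 (mod 4), so (51/3551) = −(3551/51).
Reduce top mod 51: now compute (32/51).
Pull out 2^5: since 51 ≡ 3 (mod 8), (2/51) = -1, so (2/51)^5 = -1.
Reached (1/51) = 1. Collecting the sign flips along the way, the symbol is +1.

1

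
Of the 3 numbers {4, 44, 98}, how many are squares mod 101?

1

(4/101) = +1 → QR.
(44/101) = -1 → non-residue.
(98/101) = -1 → non-residue.
Total quadratic residues among the 3: 1.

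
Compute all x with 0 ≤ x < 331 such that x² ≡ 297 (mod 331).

112, 219

Since 331 ≡ 3 (mod 4), a square root of 297 is 297^((331+1)/4) = 297^83 mod 331.
Repeated squaring: 297^2≡163, 297^4≡89, 297^8≡308, 297^16≡198, 297^32≡146, 297^64≡132 (mod 331).
297^83 = 297^(64+16+2+1) ≡ 219 (mod 331).
Check: 219² = 47961 ≡ 297 (mod 331). The two roots are 112 and 219.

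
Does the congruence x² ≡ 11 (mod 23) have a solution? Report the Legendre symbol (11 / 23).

-1

Reciprocity: 11 ≡ 3 and 23 ≡ 3 (mod 4), so (11/23) = −(23/11).
Reduce top mod 11: now compute (1/11).
Reached (1/11) = 1. Collecting the sign flips along the way, the symbol is -1.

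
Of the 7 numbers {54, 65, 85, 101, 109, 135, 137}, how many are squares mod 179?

(54/179) = -1 → non-residue.
(65/179) = +1 → QR.
(85/179) = +1 → QR.
(101/179) = +1 → QR.
(109/179) = -1 → non-residue.
(135/179) = +1 → QR.
(137/179) = -1 → non-residue.
Total quadratic residues among the 7: 4.

4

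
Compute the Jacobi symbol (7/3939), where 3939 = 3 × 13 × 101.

1

Reciprocity: 7 ≡ 3 and 3939 ≡ 3 (mod 4), so (7/3939) = −(3939/7).
Reduce top mod 7: now compute (5/7).
Reciprocity: 5 ≡ 1 and 7 ≡ 3 (mod 4), so (5/7) = +(7/5).
Reduce top mod 5: now compute (2/5).
Pull out 2: since 5 ≡ 5 (mod 8), (2/5) = -1.
Reached (1/5) = 1. Collecting the sign flips along the way, the symbol is +1.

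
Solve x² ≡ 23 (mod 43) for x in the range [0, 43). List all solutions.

18, 25

Since 43 ≡ 3 (mod 4), a square root of 23 is 23^((43+1)/4) = 23^11 mod 43.
Repeated squaring: 23^2≡13, 23^4≡40, 23^8≡9 (mod 43).
23^11 = 23^(8+2+1) ≡ 25 (mod 43).
Check: 25² = 625 ≡ 23 (mod 43). The two roots are 18 and 25.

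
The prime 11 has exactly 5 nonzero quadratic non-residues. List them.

Square k = 1,…,5 (k and 11−k give the same square):
1²=1, 2²=4, 3²=9, 4²≡5, 5²≡3 (mod 11).
The residues are {1, 3, 4, 5, 9}; the non-residues are the remaining 5 nonzero classes.

2, 6, 7, 8, 10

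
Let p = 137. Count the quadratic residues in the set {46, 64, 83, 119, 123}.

3

(46/137) = -1 → non-residue.
(64/137) = +1 → QR.
(83/137) = -1 → non-residue.
(119/137) = +1 → QR.
(123/137) = +1 → QR.
Total quadratic residues among the 5: 3.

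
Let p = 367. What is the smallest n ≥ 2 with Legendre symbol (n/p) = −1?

3

(2/367) = +1, so 2 is a residue.
(3/367) = −1, so 3 is the smallest positive non-residue mod 367.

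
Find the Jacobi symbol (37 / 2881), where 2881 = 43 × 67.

-1

Reciprocity: 37 ≡ 1 and 2881 ≡ 1 (mod 4), so (37/2881) = +(2881/37).
Reduce top mod 37: now compute (32/37).
Pull out 2^5: since 37 ≡ 5 (mod 8), (2/37) = -1, so (2/37)^5 = -1.
Reached (1/37) = 1. Collecting the sign flips along the way, the symbol is -1.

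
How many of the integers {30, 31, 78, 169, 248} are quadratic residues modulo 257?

(30/257) = +1 → QR.
(31/257) = +1 → QR.
(78/257) = -1 → non-residue.
(169/257) = +1 → QR.
(248/257) = +1 → QR.
Total quadratic residues among the 5: 4.

4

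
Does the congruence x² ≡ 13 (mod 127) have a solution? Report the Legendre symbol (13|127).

1

Reciprocity: 13 ≡ 1 and 127 ≡ 3 (mod 4), so (13/127) = +(127/13).
Reduce top mod 13: now compute (10/13).
Pull out 2: since 13 ≡ 5 (mod 8), (2/13) = -1.
Reciprocity: 5 ≡ 1 and 13 ≡ 1 (mod 4), so (5/13) = +(13/5).
Reduce top mod 5: now compute (3/5).
Reciprocity: 3 ≡ 3 and 5 ≡ 1 (mod 4), so (3/5) = +(5/3).
Reduce top mod 3: now compute (2/3).
Pull out 2: since 3 ≡ 3 (mod 8), (2/3) = -1.
Reached (1/3) = 1. Collecting the sign flips along the way, the symbol is +1.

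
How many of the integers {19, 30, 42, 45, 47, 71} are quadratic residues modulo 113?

(19/113) = -1 → non-residue.
(30/113) = +1 → QR.
(42/113) = -1 → non-residue.
(45/113) = -1 → non-residue.
(47/113) = -1 → non-residue.
(71/113) = -1 → non-residue.
Total quadratic residues among the 6: 1.

1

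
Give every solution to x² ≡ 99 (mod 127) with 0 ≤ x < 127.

Since 127 ≡ 3 (mod 4), a square root of 99 is 99^((127+1)/4) = 99^32 mod 127.
Repeated squaring: 99^2≡22, 99^4≡103, 99^8≡68, 99^16≡52, 99^32≡37 (mod 127).
99^32 = 99^(32) ≡ 37 (mod 127).
Check: 37² = 1369 ≡ 99 (mod 127). The two roots are 37 and 90.

37, 90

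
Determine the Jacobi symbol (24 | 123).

0

Pull out 2^3: since 123 ≡ 3 (mod 8), (2/123) = -1, so (2/123)^3 = -1.
Reciprocity: 3 ≡ 3 and 123 ≡ 3 (mod 4), so (3/123) = −(123/3).
Reduce top mod 3: now compute (0/3).
Top reduces to 0: gcd > 1, so the symbol is 0.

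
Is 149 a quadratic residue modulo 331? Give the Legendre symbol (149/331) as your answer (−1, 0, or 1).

Reciprocity: 149 ≡ 1 and 331 ≡ 3 (mod 4), so (149/331) = +(331/149).
Reduce top mod 149: now compute (33/149).
Reciprocity: 33 ≡ 1 and 149 ≡ 1 (mod 4), so (33/149) = +(149/33).
Reduce top mod 33: now compute (17/33).
Reciprocity: 17 ≡ 1 and 33 ≡ 1 (mod 4), so (17/33) = +(33/17).
Reduce top mod 17: now compute (16/17).
Pull out 2^4: since 17 ≡ 1 (mod 8), (2/17) = +1, so (2/17)^4 = +1.
Reached (1/17) = 1. Collecting the sign flips along the way, the symbol is +1.

1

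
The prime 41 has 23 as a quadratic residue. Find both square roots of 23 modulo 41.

41 ≡ 1 (mod 4), so we find a root by search.
Trying successive values, 8² = 64 ≡ 23 (mod 41). The other root is 41 − 8 = 33.

8, 33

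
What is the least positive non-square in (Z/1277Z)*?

(2/1277) = −1, so 2 is the smallest positive non-residue mod 1277.

2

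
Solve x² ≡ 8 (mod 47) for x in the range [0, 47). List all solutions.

Since 47 ≡ 3 (mod 4), a square root of 8 is 8^((47+1)/4) = 8^12 mod 47.
Repeated squaring: 8^2≡17, 8^4≡7, 8^8≡2 (mod 47).
8^12 = 8^(8+4) ≡ 14 (mod 47).
Check: 14² = 196 ≡ 8 (mod 47). The two roots are 14 and 33.

14, 33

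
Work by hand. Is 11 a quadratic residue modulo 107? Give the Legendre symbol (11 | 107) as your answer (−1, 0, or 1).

1

Reciprocity: 11 ≡ 3 and 107 ≡ 3 (mod 4), so (11/107) = −(107/11).
Reduce top mod 11: now compute (8/11).
Pull out 2^3: since 11 ≡ 3 (mod 8), (2/11) = -1, so (2/11)^3 = -1.
Reached (1/11) = 1. Collecting the sign flips along the way, the symbol is +1.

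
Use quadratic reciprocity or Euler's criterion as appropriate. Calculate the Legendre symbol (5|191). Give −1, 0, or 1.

Reciprocity: 5 ≡ 1 and 191 ≡ 3 (mod 4), so (5/191) = +(191/5).
Reduce top mod 5: now compute (1/5).
Reached (1/5) = 1. Collecting the sign flips along the way, the symbol is +1.

1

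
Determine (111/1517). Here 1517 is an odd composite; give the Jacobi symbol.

Reciprocity: 111 ≡ 3 and 1517 ≡ 1 (mod 4), so (111/1517) = +(1517/111).
Reduce top mod 111: now compute (74/111).
Pull out 2: since 111 ≡ 7 (mod 8), (2/111) = +1.
Reciprocity: 37 ≡ 1 and 111 ≡ 3 (mod 4), so (37/111) = +(111/37).
Reduce top mod 37: now compute (0/37).
Top reduces to 0: gcd > 1, so the symbol is 0.

0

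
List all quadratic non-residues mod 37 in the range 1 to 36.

2, 5, 6, 8, 13, 14, 15, 17, 18, 19, 20, 22, 23, 24, 29, 31, 32, 35

Square k = 1,…,18 (k and 37−k give the same square):
1²=1, 2²=4, 3²=9, 4²=16, 5²=25, 6²=36, 7²≡12, 8²≡27, 9²≡7, 10²≡26, 11²≡10, 12²≡33, 13²≡21, 14²≡11, 15²≡3, 16²≡34, 17²≡30, 18²≡28 (mod 37).
The residues are {1, 3, 4, 7, 9, 10, 11, 12, 16, 21, 25, 26, 27, 28, 30, 33, 34, 36}; the non-residues are the remaining 18 nonzero classes.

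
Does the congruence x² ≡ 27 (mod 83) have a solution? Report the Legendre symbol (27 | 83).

1

Reciprocity: 27 ≡ 3 and 83 ≡ 3 (mod 4), so (27/83) = −(83/27).
Reduce top mod 27: now compute (2/27).
Pull out 2: since 27 ≡ 3 (mod 8), (2/27) = -1.
Reached (1/27) = 1. Collecting the sign flips along the way, the symbol is +1.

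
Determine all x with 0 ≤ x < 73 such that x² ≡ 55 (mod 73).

36, 37

73 ≡ 1 (mod 4), so we find a root by search.
Trying successive values, 36² = 1296 ≡ 55 (mod 73). The other root is 73 − 36 = 37.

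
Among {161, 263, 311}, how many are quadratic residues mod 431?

1

(161/431) = -1 → non-residue.
(263/431) = +1 → QR.
(311/431) = -1 → non-residue.
Total quadratic residues among the 3: 1.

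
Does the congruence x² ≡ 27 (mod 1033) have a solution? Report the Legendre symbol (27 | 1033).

1

Reciprocity: 27 ≡ 3 and 1033 ≡ 1 (mod 4), so (27/1033) = +(1033/27).
Reduce top mod 27: now compute (7/27).
Reciprocity: 7 ≡ 3 and 27 ≡ 3 (mod 4), so (7/27) = −(27/7).
Reduce top mod 7: now compute (6/7).
Pull out 2: since 7 ≡ 7 (mod 8), (2/7) = +1.
Reciprocity: 3 ≡ 3 and 7 ≡ 3 (mod 4), so (3/7) = −(7/3).
Reduce top mod 3: now compute (1/3).
Reached (1/3) = 1. Collecting the sign flips along the way, the symbol is +1.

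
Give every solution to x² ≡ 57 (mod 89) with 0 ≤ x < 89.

89 ≡ 1 (mod 4), so we find a root by search.
Trying successive values, 18² = 324 ≡ 57 (mod 89). The other root is 89 − 18 = 71.

18, 71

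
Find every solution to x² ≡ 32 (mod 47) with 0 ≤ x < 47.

19, 28

Since 47 ≡ 3 (mod 4), a square root of 32 is 32^((47+1)/4) = 32^12 mod 47.
Repeated squaring: 32^2≡37, 32^4≡6, 32^8≡36 (mod 47).
32^12 = 32^(8+4) ≡ 28 (mod 47).
Check: 28² = 784 ≡ 32 (mod 47). The two roots are 19 and 28.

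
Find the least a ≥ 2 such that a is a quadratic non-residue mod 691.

2

(2/691) = −1, so 2 is the smallest positive non-residue mod 691.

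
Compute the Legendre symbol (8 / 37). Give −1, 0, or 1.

-1

Pull out 2^3: since 37 ≡ 5 (mod 8), (2/37) = -1, so (2/37)^3 = -1.
Reached (1/37) = 1. Collecting the sign flips along the way, the symbol is -1.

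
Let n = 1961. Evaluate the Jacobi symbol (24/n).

-1

Pull out 2^3: since 1961 ≡ 1 (mod 8), (2/1961) = +1, so (2/1961)^3 = +1.
Reciprocity: 3 ≡ 3 and 1961 ≡ 1 (mod 4), so (3/1961) = +(1961/3).
Reduce top mod 3: now compute (2/3).
Pull out 2: since 3 ≡ 3 (mod 8), (2/3) = -1.
Reached (1/3) = 1. Collecting the sign flips along the way, the symbol is -1.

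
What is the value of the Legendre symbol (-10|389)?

-1

Euler's criterion: (-10/389) ≡ 379^194 (mod 389).
379^2 ≡ 100 (mod 389)
379^4 ≡ 275 (mod 389)
379^8 ≡ 159 (mod 389)
379^16 ≡ 385 (mod 389)
379^32 ≡ 16 (mod 389)
379^64 ≡ 256 (mod 389)
379^128 ≡ 184 (mod 389)
379^194 = 379^(128+64+2) ≡ 388 (mod 389).
Result is 388 ≡ −1, so (-10/389) = −1.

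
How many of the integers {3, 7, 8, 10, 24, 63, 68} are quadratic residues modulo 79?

(3/79) = -1 → non-residue.
(7/79) = -1 → non-residue.
(8/79) = +1 → QR.
(10/79) = +1 → QR.
(24/79) = -1 → non-residue.
(63/79) = -1 → non-residue.
(68/79) = -1 → non-residue.
Total quadratic residues among the 7: 2.

2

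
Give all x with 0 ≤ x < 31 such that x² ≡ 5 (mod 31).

Since 31 ≡ 3 (mod 4), a square root of 5 is 5^((31+1)/4) = 5^8 mod 31.
Repeated squaring: 5^2≡25, 5^4≡5, 5^8≡25 (mod 31).
5^8 = 5^(8) ≡ 25 (mod 31).
Check: 25² = 625 ≡ 5 (mod 31). The two roots are 6 and 25.

6, 25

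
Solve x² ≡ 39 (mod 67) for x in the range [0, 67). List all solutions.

21, 46

Since 67 ≡ 3 (mod 4), a square root of 39 is 39^((67+1)/4) = 39^17 mod 67.
Repeated squaring: 39^2≡47, 39^4≡65, 39^8≡4, 39^16≡16 (mod 67).
39^17 = 39^(16+1) ≡ 21 (mod 67).
Check: 21² = 441 ≡ 39 (mod 67). The two roots are 21 and 46.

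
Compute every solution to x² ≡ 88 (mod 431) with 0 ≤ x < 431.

Since 431 ≡ 3 (mod 4), a square root of 88 is 88^((431+1)/4) = 88^108 mod 431.
Repeated squaring: 88^2≡417, 88^4≡196, 88^8≡57, 88^16≡232, 88^32≡380, 88^64≡15 (mod 431).
88^108 = 88^(64+32+8+4) ≡ 150 (mod 431).
Check: 150² = 22500 ≡ 88 (mod 431). The two roots are 150 and 281.

150, 281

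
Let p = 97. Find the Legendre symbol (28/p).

-1

Euler's criterion: (28/97) ≡ 28^48 (mod 97).
28^2 ≡ 8 (mod 97)
28^4 ≡ 64 (mod 97)
28^8 ≡ 22 (mod 97)
28^16 ≡ 96 (mod 97)
28^32 ≡ 1 (mod 97)
28^48 = 28^(32+16) ≡ 96 (mod 97).
Result is 96 ≡ −1, so (28/97) = −1.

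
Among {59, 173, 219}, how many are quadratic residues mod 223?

(59/223) = -1 → non-residue.
(173/223) = -1 → non-residue.
(219/223) = -1 → non-residue.
Total quadratic residues among the 3: 0.

0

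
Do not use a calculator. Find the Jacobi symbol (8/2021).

Pull out 2^3: since 2021 ≡ 5 (mod 8), (2/2021) = -1, so (2/2021)^3 = -1.
Reached (1/2021) = 1. Collecting the sign flips along the way, the symbol is -1.

-1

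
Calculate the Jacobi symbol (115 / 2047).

0

Reciprocity: 115 ≡ 3 and 2047 ≡ 3 (mod 4), so (115/2047) = −(2047/115).
Reduce top mod 115: now compute (92/115).
Pull out 2^2: since 115 ≡ 3 (mod 8), (2/115) = -1, so (2/115)^2 = +1.
Reciprocity: 23 ≡ 3 and 115 ≡ 3 (mod 4), so (23/115) = −(115/23).
Reduce top mod 23: now compute (0/23).
Top reduces to 0: gcd > 1, so the symbol is 0.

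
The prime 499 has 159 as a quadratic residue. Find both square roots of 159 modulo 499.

Since 499 ≡ 3 (mod 4), a square root of 159 is 159^((499+1)/4) = 159^125 mod 499.
Repeated squaring: 159^2≡331, 159^4≡280, 159^8≡57, 159^16≡255, 159^32≡155, 159^64≡73 (mod 499).
159^125 = 159^(64+32+16+8+4+1) ≡ 123 (mod 499).
Check: 123² = 15129 ≡ 159 (mod 499). The two roots are 123 and 376.

123, 376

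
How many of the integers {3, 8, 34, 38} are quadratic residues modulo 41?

(3/41) = -1 → non-residue.
(8/41) = +1 → QR.
(34/41) = -1 → non-residue.
(38/41) = -1 → non-residue.
Total quadratic residues among the 4: 1.

1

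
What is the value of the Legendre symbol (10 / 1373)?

1

Pull out 2: since 1373 ≡ 5 (mod 8), (2/1373) = -1.
Reciprocity: 5 ≡ 1 and 1373 ≡ 1 (mod 4), so (5/1373) = +(1373/5).
Reduce top mod 5: now compute (3/5).
Reciprocity: 3 ≡ 3 and 5 ≡ 1 (mod 4), so (3/5) = +(5/3).
Reduce top mod 3: now compute (2/3).
Pull out 2: since 3 ≡ 3 (mod 8), (2/3) = -1.
Reached (1/3) = 1. Collecting the sign flips along the way, the symbol is +1.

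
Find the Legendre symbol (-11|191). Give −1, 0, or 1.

1

First reduce: -11 ≡ 180 (mod 191).
Pull out 2^2: since 191 ≡ 7 (mod 8), (2/191) = +1, so (2/191)^2 = +1.
Reciprocity: 45 ≡ 1 and 191 ≡ 3 (mod 4), so (45/191) = +(191/45).
Reduce top mod 45: now compute (11/45).
Reciprocity: 11 ≡ 3 and 45 ≡ 1 (mod 4), so (11/45) = +(45/11).
Reduce top mod 11: now compute (1/11).
Reached (1/11) = 1. Collecting the sign flips along the way, the symbol is +1.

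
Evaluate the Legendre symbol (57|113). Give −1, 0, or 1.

Reciprocity: 57 ≡ 1 and 113 ≡ 1 (mod 4), so (57/113) = +(113/57).
Reduce top mod 57: now compute (56/57).
Pull out 2^3: since 57 ≡ 1 (mod 8), (2/57) = +1, so (2/57)^3 = +1.
Reciprocity: 7 ≡ 3 and 57 ≡ 1 (mod 4), so (7/57) = +(57/7).
Reduce top mod 7: now compute (1/7).
Reached (1/7) = 1. Collecting the sign flips along the way, the symbol is +1.

1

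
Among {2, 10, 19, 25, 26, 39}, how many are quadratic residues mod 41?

4

(2/41) = +1 → QR.
(10/41) = +1 → QR.
(19/41) = -1 → non-residue.
(25/41) = +1 → QR.
(26/41) = -1 → non-residue.
(39/41) = +1 → QR.
Total quadratic residues among the 6: 4.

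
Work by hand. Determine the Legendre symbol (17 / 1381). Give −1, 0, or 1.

Reciprocity: 17 ≡ 1 and 1381 ≡ 1 (mod 4), so (17/1381) = +(1381/17).
Reduce top mod 17: now compute (4/17).
Pull out 2^2: since 17 ≡ 1 (mod 8), (2/17) = +1, so (2/17)^2 = +1.
Reached (1/17) = 1. Collecting the sign flips along the way, the symbol is +1.

1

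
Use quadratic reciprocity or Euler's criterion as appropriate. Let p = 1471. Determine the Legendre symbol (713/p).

-1

Reciprocity: 713 ≡ 1 and 1471 ≡ 3 (mod 4), so (713/1471) = +(1471/713).
Reduce top mod 713: now compute (45/713).
Reciprocity: 45 ≡ 1 and 713 ≡ 1 (mod 4), so (45/713) = +(713/45).
Reduce top mod 45: now compute (38/45).
Pull out 2: since 45 ≡ 5 (mod 8), (2/45) = -1.
Reciprocity: 19 ≡ 3 and 45 ≡ 1 (mod 4), so (19/45) = +(45/19).
Reduce top mod 19: now compute (7/19).
Reciprocity: 7 ≡ 3 and 19 ≡ 3 (mod 4), so (7/19) = −(19/7).
Reduce top mod 7: now compute (5/7).
Reciprocity: 5 ≡ 1 and 7 ≡ 3 (mod 4), so (5/7) = +(7/5).
Reduce top mod 5: now compute (2/5).
Pull out 2: since 5 ≡ 5 (mod 8), (2/5) = -1.
Reached (1/5) = 1. Collecting the sign flips along the way, the symbol is -1.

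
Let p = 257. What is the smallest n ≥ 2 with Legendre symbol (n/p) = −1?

(2/257) = +1, so 2 is a residue.
(3/257) = −1, so 3 is the smallest positive non-residue mod 257.

3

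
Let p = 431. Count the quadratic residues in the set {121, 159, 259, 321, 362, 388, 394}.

(121/431) = +1 → QR.
(159/431) = +1 → QR.
(259/431) = +1 → QR.
(321/431) = -1 → non-residue.
(362/431) = -1 → non-residue.
(388/431) = +1 → QR.
(394/431) = +1 → QR.
Total quadratic residues among the 7: 5.

5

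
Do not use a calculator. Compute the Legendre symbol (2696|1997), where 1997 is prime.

-1

First reduce: 2696 ≡ 699 (mod 1997).
Reciprocity: 699 ≡ 3 and 1997 ≡ 1 (mod 4), so (699/1997) = +(1997/699).
Reduce top mod 699: now compute (599/699).
Reciprocity: 599 ≡ 3 and 699 ≡ 3 (mod 4), so (599/699) = −(699/599).
Reduce top mod 599: now compute (100/599).
Pull out 2^2: since 599 ≡ 7 (mod 8), (2/599) = +1, so (2/599)^2 = +1.
Reciprocity: 25 ≡ 1 and 599 ≡ 3 (mod 4), so (25/599) = +(599/25).
Reduce top mod 25: now compute (24/25).
Pull out 2^3: since 25 ≡ 1 (mod 8), (2/25) = +1, so (2/25)^3 = +1.
Reciprocity: 3 ≡ 3 and 25 ≡ 1 (mod 4), so (3/25) = +(25/3).
Reduce top mod 3: now compute (1/3).
Reached (1/3) = 1. Collecting the sign flips along the way, the symbol is -1.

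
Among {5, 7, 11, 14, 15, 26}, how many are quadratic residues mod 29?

(5/29) = +1 → QR.
(7/29) = +1 → QR.
(11/29) = -1 → non-residue.
(14/29) = -1 → non-residue.
(15/29) = -1 → non-residue.
(26/29) = -1 → non-residue.
Total quadratic residues among the 6: 2.

2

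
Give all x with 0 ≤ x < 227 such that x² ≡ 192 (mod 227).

Since 227 ≡ 3 (mod 4), a square root of 192 is 192^((227+1)/4) = 192^57 mod 227.
Repeated squaring: 192^2≡90, 192^4≡155, 192^8≡190, 192^16≡7, 192^32≡49 (mod 227).
192^57 = 192^(32+16+8+1) ≡ 173 (mod 227).
Check: 173² = 29929 ≡ 192 (mod 227). The two roots are 54 and 173.

54, 173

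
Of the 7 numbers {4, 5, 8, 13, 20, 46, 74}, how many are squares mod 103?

(4/103) = +1 → QR.
(5/103) = -1 → non-residue.
(8/103) = +1 → QR.
(13/103) = +1 → QR.
(20/103) = -1 → non-residue.
(46/103) = +1 → QR.
(74/103) = -1 → non-residue.
Total quadratic residues among the 7: 4.

4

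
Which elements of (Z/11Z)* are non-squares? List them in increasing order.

Square k = 1,…,5 (k and 11−k give the same square):
1²=1, 2²=4, 3²=9, 4²≡5, 5²≡3 (mod 11).
The residues are {1, 3, 4, 5, 9}; the non-residues are the remaining 5 nonzero classes.

2 6 7 8 10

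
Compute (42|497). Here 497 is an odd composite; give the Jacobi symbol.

0

Pull out 2: since 497 ≡ 1 (mod 8), (2/497) = +1.
Reciprocity: 21 ≡ 1 and 497 ≡ 1 (mod 4), so (21/497) = +(497/21).
Reduce top mod 21: now compute (14/21).
Pull out 2: since 21 ≡ 5 (mod 8), (2/21) = -1.
Reciprocity: 7 ≡ 3 and 21 ≡ 1 (mod 4), so (7/21) = +(21/7).
Reduce top mod 7: now compute (0/7).
Top reduces to 0: gcd > 1, so the symbol is 0.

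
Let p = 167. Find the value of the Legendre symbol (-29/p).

-1

Euler's criterion: (-29/167) ≡ 138^83 (mod 167).
138^2 ≡ 6 (mod 167)
138^4 ≡ 36 (mod 167)
138^8 ≡ 127 (mod 167)
138^16 ≡ 97 (mod 167)
138^32 ≡ 57 (mod 167)
138^64 ≡ 76 (mod 167)
138^83 = 138^(64+16+2+1) ≡ 166 (mod 167).
Result is 166 ≡ −1, so (-29/167) = −1.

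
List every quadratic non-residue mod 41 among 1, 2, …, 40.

Square k = 1,…,20 (k and 41−k give the same square):
1²=1, 2²=4, 3²=9, 4²=16, 5²=25, 6²=36, 7²≡8, 8²≡23, 9²≡40, 10²≡18, 11²≡39, 12²≡21, 13²≡5, 14²≡32, 15²≡20, 16²≡10, 17²≡2, 18²≡37, 19²≡33, 20²≡31 (mod 41).
The residues are {1, 2, 4, 5, 8, 9, 10, 16, 18, 20, 21, 23, 25, 31, 32, 33, 36, 37, 39, 40}; the non-residues are the remaining 20 nonzero classes.

3,6,7,11,12,13,14,15,17,19,22,24,26,27,28,29,30,34,35,38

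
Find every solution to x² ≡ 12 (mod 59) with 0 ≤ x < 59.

22, 37

Since 59 ≡ 3 (mod 4), a square root of 12 is 12^((59+1)/4) = 12^15 mod 59.
Repeated squaring: 12^2≡26, 12^4≡27, 12^8≡21 (mod 59).
12^15 = 12^(8+4+2+1) ≡ 22 (mod 59).
Check: 22² = 484 ≡ 12 (mod 59). The two roots are 22 and 37.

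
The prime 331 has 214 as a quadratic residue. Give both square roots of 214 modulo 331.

144, 187

Since 331 ≡ 3 (mod 4), a square root of 214 is 214^((331+1)/4) = 214^83 mod 331.
Repeated squaring: 214^2≡118, 214^4≡22, 214^8≡153, 214^16≡239, 214^32≡189, 214^64≡304 (mod 331).
214^83 = 214^(64+16+2+1) ≡ 144 (mod 331).
Check: 144² = 20736 ≡ 214 (mod 331). The two roots are 144 and 187.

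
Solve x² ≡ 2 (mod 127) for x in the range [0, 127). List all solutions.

Since 127 ≡ 3 (mod 4), a square root of 2 is 2^((127+1)/4) = 2^32 mod 127.
Repeated squaring: 2^2≡4, 2^4≡16, 2^8≡2, 2^16≡4, 2^32≡16 (mod 127).
2^32 = 2^(32) ≡ 16 (mod 127).
Check: 16² = 256 ≡ 2 (mod 127). The two roots are 16 and 111.

16, 111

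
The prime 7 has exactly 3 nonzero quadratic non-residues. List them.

Square k = 1,…,3 (k and 7−k give the same square):
1²=1, 2²=4, 3²≡2 (mod 7).
The residues are {1, 2, 4}; the non-residues are the remaining 3 nonzero classes.

3,5,6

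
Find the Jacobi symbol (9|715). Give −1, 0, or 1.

Reciprocity: 9 ≡ 1 and 715 ≡ 3 (mod 4), so (9/715) = +(715/9).
Reduce top mod 9: now compute (4/9).
Pull out 2^2: since 9 ≡ 1 (mod 8), (2/9) = +1, so (2/9)^2 = +1.
Reached (1/9) = 1. Collecting the sign flips along the way, the symbol is +1.

1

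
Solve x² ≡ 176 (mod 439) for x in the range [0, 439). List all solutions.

Since 439 ≡ 3 (mod 4), a square root of 176 is 176^((439+1)/4) = 176^110 mod 439.
Repeated squaring: 176^2≡246, 176^4≡373, 176^8≡405, 176^16≡278, 176^32≡20, 176^64≡400 (mod 439).
176^110 = 176^(64+32+8+4+2) ≡ 382 (mod 439).
Check: 382² = 145924 ≡ 176 (mod 439). The two roots are 57 and 382.

57, 382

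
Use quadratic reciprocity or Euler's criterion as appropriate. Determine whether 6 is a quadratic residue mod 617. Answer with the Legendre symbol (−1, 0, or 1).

Pull out 2: since 617 ≡ 1 (mod 8), (2/617) = +1.
Reciprocity: 3 ≡ 3 and 617 ≡ 1 (mod 4), so (3/617) = +(617/3).
Reduce top mod 3: now compute (2/3).
Pull out 2: since 3 ≡ 3 (mod 8), (2/3) = -1.
Reached (1/3) = 1. Collecting the sign flips along the way, the symbol is -1.

-1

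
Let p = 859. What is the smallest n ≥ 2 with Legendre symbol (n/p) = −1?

2

(2/859) = −1, so 2 is the smallest positive non-residue mod 859.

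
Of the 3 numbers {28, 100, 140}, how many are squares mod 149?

(28/149) = +1 → QR.
(100/149) = +1 → QR.
(140/149) = +1 → QR.
Total quadratic residues among the 3: 3.

3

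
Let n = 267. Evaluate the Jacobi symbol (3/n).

Reciprocity: 3 ≡ 3 and 267 ≡ 3 (mod 4), so (3/267) = −(267/3).
Reduce top mod 3: now compute (0/3).
Top reduces to 0: gcd > 1, so the symbol is 0.

0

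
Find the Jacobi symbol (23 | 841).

Reciprocity: 23 ≡ 3 and 841 ≡ 1 (mod 4), so (23/841) = +(841/23).
Reduce top mod 23: now compute (13/23).
Reciprocity: 13 ≡ 1 and 23 ≡ 3 (mod 4), so (13/23) = +(23/13).
Reduce top mod 13: now compute (10/13).
Pull out 2: since 13 ≡ 5 (mod 8), (2/13) = -1.
Reciprocity: 5 ≡ 1 and 13 ≡ 1 (mod 4), so (5/13) = +(13/5).
Reduce top mod 5: now compute (3/5).
Reciprocity: 3 ≡ 3 and 5 ≡ 1 (mod 4), so (3/5) = +(5/3).
Reduce top mod 3: now compute (2/3).
Pull out 2: since 3 ≡ 3 (mod 8), (2/3) = -1.
Reached (1/3) = 1. Collecting the sign flips along the way, the symbol is +1.

1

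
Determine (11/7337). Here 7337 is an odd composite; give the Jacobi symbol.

0

Reciprocity: 11 ≡ 3 and 7337 ≡ 1 (mod 4), so (11/7337) = +(7337/11).
Reduce top mod 11: now compute (0/11).
Top reduces to 0: gcd > 1, so the symbol is 0.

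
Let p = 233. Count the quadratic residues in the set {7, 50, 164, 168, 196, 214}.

(7/233) = +1 → QR.
(50/233) = +1 → QR.
(164/233) = -1 → non-residue.
(168/233) = -1 → non-residue.
(196/233) = +1 → QR.
(214/233) = +1 → QR.
Total quadratic residues among the 6: 4.

4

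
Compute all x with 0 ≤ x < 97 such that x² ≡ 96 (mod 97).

97 ≡ 1 (mod 4), so we find a root by search.
Trying successive values, 22² = 484 ≡ 96 (mod 97). The other root is 97 − 22 = 75.

22, 75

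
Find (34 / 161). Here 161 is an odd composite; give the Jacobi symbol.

Pull out 2: since 161 ≡ 1 (mod 8), (2/161) = +1.
Reciprocity: 17 ≡ 1 and 161 ≡ 1 (mod 4), so (17/161) = +(161/17).
Reduce top mod 17: now compute (8/17).
Pull out 2^3: since 17 ≡ 1 (mod 8), (2/17) = +1, so (2/17)^3 = +1.
Reached (1/17) = 1. Collecting the sign flips along the way, the symbol is +1.

1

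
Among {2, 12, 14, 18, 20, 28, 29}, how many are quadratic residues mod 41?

(2/41) = +1 → QR.
(12/41) = -1 → non-residue.
(14/41) = -1 → non-residue.
(18/41) = +1 → QR.
(20/41) = +1 → QR.
(28/41) = -1 → non-residue.
(29/41) = -1 → non-residue.
Total quadratic residues among the 7: 3.

3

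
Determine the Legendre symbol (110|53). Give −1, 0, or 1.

Euler's criterion: (110/53) ≡ 4^26 (mod 53).
4^2 ≡ 16 (mod 53)
4^4 ≡ 44 (mod 53)
4^8 ≡ 28 (mod 53)
4^16 ≡ 42 (mod 53)
4^26 = 4^(16+8+2) ≡ 1 (mod 53).
Result is 1, so (110/53) = 1.

1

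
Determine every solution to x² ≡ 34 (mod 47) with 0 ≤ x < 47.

Since 47 ≡ 3 (mod 4), a square root of 34 is 34^((47+1)/4) = 34^12 mod 47.
Repeated squaring: 34^2≡28, 34^4≡32, 34^8≡37 (mod 47).
34^12 = 34^(8+4) ≡ 9 (mod 47).
Check: 9² = 81 ≡ 34 (mod 47). The two roots are 9 and 38.

9, 38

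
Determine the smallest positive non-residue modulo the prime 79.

3

(2/79) = +1, so 2 is a residue.
(3/79) = −1, so 3 is the smallest positive non-residue mod 79.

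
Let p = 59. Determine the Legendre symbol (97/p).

-1

First reduce: 97 ≡ 38 (mod 59).
Pull out 2: since 59 ≡ 3 (mod 8), (2/59) = -1.
Reciprocity: 19 ≡ 3 and 59 ≡ 3 (mod 4), so (19/59) = −(59/19).
Reduce top mod 19: now compute (2/19).
Pull out 2: since 19 ≡ 3 (mod 8), (2/19) = -1.
Reached (1/19) = 1. Collecting the sign flips along the way, the symbol is -1.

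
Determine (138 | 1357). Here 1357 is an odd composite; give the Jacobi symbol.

0

Pull out 2: since 1357 ≡ 5 (mod 8), (2/1357) = -1.
Reciprocity: 69 ≡ 1 and 1357 ≡ 1 (mod 4), so (69/1357) = +(1357/69).
Reduce top mod 69: now compute (46/69).
Pull out 2: since 69 ≡ 5 (mod 8), (2/69) = -1.
Reciprocity: 23 ≡ 3 and 69 ≡ 1 (mod 4), so (23/69) = +(69/23).
Reduce top mod 23: now compute (0/23).
Top reduces to 0: gcd > 1, so the symbol is 0.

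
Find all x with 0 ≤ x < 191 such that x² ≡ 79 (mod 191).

35, 156

Since 191 ≡ 3 (mod 4), a square root of 79 is 79^((191+1)/4) = 79^48 mod 191.
Repeated squaring: 79^2≡129, 79^4≡24, 79^8≡3, 79^16≡9, 79^32≡81 (mod 191).
79^48 = 79^(32+16) ≡ 156 (mod 191).
Check: 156² = 24336 ≡ 79 (mod 191). The two roots are 35 and 156.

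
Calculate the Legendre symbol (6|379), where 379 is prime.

Euler's criterion: (6/379) ≡ 6^189 (mod 379).
6^2 ≡ 36 (mod 379)
6^4 ≡ 159 (mod 379)
6^8 ≡ 267 (mod 379)
6^16 ≡ 37 (mod 379)
6^32 ≡ 232 (mod 379)
6^64 ≡ 6 (mod 379)
6^128 ≡ 36 (mod 379)
6^189 = 6^(128+32+16+8+4+1) ≡ 1 (mod 379).
Result is 1, so (6/379) = 1.

1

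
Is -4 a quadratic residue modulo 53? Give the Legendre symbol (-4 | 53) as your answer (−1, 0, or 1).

1

First reduce: -4 ≡ 49 (mod 53).
Reciprocity: 49 ≡ 1 and 53 ≡ 1 (mod 4), so (49/53) = +(53/49).
Reduce top mod 49: now compute (4/49).
Pull out 2^2: since 49 ≡ 1 (mod 8), (2/49) = +1, so (2/49)^2 = +1.
Reached (1/49) = 1. Collecting the sign flips along the way, the symbol is +1.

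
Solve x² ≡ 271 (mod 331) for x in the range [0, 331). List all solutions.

Since 331 ≡ 3 (mod 4), a square root of 271 is 271^((331+1)/4) = 271^83 mod 331.
Repeated squaring: 271^2≡290, 271^4≡26, 271^8≡14, 271^16≡196, 271^32≡20, 271^64≡69 (mod 331).
271^83 = 271^(64+16+2+1) ≡ 230 (mod 331).
Check: 230² = 52900 ≡ 271 (mod 331). The two roots are 101 and 230.

101, 230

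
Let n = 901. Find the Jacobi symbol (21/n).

-1

Reciprocity: 21 ≡ 1 and 901 ≡ 1 (mod 4), so (21/901) = +(901/21).
Reduce top mod 21: now compute (19/21).
Reciprocity: 19 ≡ 3 and 21 ≡ 1 (mod 4), so (19/21) = +(21/19).
Reduce top mod 19: now compute (2/19).
Pull out 2: since 19 ≡ 3 (mod 8), (2/19) = -1.
Reached (1/19) = 1. Collecting the sign flips along the way, the symbol is -1.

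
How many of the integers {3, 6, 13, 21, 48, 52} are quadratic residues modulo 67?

2

(3/67) = -1 → non-residue.
(6/67) = +1 → QR.
(13/67) = -1 → non-residue.
(21/67) = +1 → QR.
(48/67) = -1 → non-residue.
(52/67) = -1 → non-residue.
Total quadratic residues among the 6: 2.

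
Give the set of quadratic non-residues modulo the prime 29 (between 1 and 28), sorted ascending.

2 3 8 10 11 12 14 15 17 18 19 21 26 27

Square k = 1,…,14 (k and 29−k give the same square):
1²=1, 2²=4, 3²=9, 4²=16, 5²=25, 6²≡7, 7²≡20, 8²≡6, 9²≡23, 10²≡13, 11²≡5, 12²≡28, 13²≡24, 14²≡22 (mod 29).
The residues are {1, 4, 5, 6, 7, 9, 13, 16, 20, 22, 23, 24, 25, 28}; the non-residues are the remaining 14 nonzero classes.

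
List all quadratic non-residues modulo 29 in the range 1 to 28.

Square k = 1,…,14 (k and 29−k give the same square):
1²=1, 2²=4, 3²=9, 4²=16, 5²=25, 6²≡7, 7²≡20, 8²≡6, 9²≡23, 10²≡13, 11²≡5, 12²≡28, 13²≡24, 14²≡22 (mod 29).
The residues are {1, 4, 5, 6, 7, 9, 13, 16, 20, 22, 23, 24, 25, 28}; the non-residues are the remaining 14 nonzero classes.

2, 3, 8, 10, 11, 12, 14, 15, 17, 18, 19, 21, 26, 27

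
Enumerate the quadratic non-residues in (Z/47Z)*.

Square k = 1,…,23 (k and 47−k give the same square):
1²=1, 2²=4, 3²=9, 4²=16, 5²=25, 6²=36, 7²≡2, 8²≡17, 9²≡34, 10²≡6, 11²≡27, 12²≡3, 13²≡28, 14²≡8, 15²≡37, 16²≡21, 17²≡7, 18²≡42, 19²≡32, 20²≡24, 21²≡18, 22²≡14, 23²≡12 (mod 47).
The residues are {1, 2, 3, 4, 6, 7, 8, 9, 12, 14, 16, 17, 18, 21, 24, 25, 27, 28, 32, 34, 36, 37, 42}; the non-residues are the remaining 23 nonzero classes.

5,10,11,13,15,19,20,22,23,26,29,30,31,33,35,38,39,40,41,43,44,45,46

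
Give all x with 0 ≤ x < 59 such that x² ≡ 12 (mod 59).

22, 37

Since 59 ≡ 3 (mod 4), a square root of 12 is 12^((59+1)/4) = 12^15 mod 59.
Repeated squaring: 12^2≡26, 12^4≡27, 12^8≡21 (mod 59).
12^15 = 12^(8+4+2+1) ≡ 22 (mod 59).
Check: 22² = 484 ≡ 12 (mod 59). The two roots are 22 and 37.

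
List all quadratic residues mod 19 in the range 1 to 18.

Square k = 1,…,9 (k and 19−k give the same square):
1²=1, 2²=4, 3²=9, 4²=16, 5²≡6, 6²≡17, 7²≡11, 8²≡7, 9²≡5 (mod 19).
So the quadratic residues mod 19 are {1, 4, 5, 6, 7, 9, 11, 16, 17}.

1, 4, 5, 6, 7, 9, 11, 16, 17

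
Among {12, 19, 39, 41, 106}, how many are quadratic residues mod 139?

(12/139) = -1 → non-residue.
(19/139) = -1 → non-residue.
(39/139) = -1 → non-residue.
(41/139) = +1 → QR.
(106/139) = +1 → QR.
Total quadratic residues among the 5: 2.

2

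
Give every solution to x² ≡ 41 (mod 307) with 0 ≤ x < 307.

Since 307 ≡ 3 (mod 4), a square root of 41 is 41^((307+1)/4) = 41^77 mod 307.
Repeated squaring: 41^2≡146, 41^4≡133, 41^8≡190, 41^16≡181, 41^32≡219, 41^64≡69 (mod 307).
41^77 = 41^(64+8+4+1) ≡ 196 (mod 307).
Check: 196² = 38416 ≡ 41 (mod 307). The two roots are 111 and 196.

111, 196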